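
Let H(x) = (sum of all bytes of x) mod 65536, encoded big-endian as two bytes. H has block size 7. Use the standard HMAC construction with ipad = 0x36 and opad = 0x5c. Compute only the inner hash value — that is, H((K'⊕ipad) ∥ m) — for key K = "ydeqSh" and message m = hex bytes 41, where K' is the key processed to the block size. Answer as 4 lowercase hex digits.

0275

Key "ydeqSh" = 79 64 65 71 53 68 is 6 bytes ≤ B = 7; zero-pad to 7 bytes: K' = 79 64 65 71 53 68 00.
K' ⊕ ipad = 4f 52 53 47 65 5e 36.
Inner input = 4f 52 53 47 65 5e 36 ∥ 41.
Inner hash: sum = 79+82+83+71+101+94+54+65 = 629 → 02 75.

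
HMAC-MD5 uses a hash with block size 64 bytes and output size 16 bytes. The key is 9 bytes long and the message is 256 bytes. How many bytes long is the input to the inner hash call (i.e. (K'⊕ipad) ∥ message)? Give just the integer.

320

Key is 9 ≤ 64 bytes, zero-padded: |K'| = 64.
Inner input = (K'⊕ipad) ∥ m → 64 + 256 = 320 bytes.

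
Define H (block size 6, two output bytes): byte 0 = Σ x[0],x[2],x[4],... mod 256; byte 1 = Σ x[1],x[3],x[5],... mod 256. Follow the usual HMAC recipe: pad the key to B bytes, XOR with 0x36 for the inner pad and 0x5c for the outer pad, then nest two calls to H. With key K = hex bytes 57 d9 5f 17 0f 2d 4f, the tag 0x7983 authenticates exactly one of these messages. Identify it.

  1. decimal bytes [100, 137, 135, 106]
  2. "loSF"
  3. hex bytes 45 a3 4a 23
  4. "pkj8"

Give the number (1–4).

1

Key hex bytes 57 d9 5f 17 0f 2d 4f is 7 bytes > B = 6, so hash it first: H(key) = 14 1d, then zero-pad to 6 bytes: K' = 14 1d 00 00 00 00.
K' ⊕ ipad = 22 2b 36 36 36 36; K' ⊕ opad = 48 41 5c 5c 5c 5c.
m1: inner = H(22 2b 36 36 36 36 64 89 87 6a) = 79 8a; tag = H(48 41 5c 5c 5c 5c 79 8a) = 7983 ← matches
m2: inner = H(22 2b 36 36 36 36 6c 6f 53 46) = 4d 4c; tag = H(48 41 5c 5c 5c 5c 4d 4c) = 4d45
m3: inner = H(22 2b 36 36 36 36 45 a3 4a 23) = 1d 5d; tag = H(48 41 5c 5c 5c 5c 1d 5d) = 1d56
m4: inner = H(22 2b 36 36 36 36 70 6b 6a 38) = 68 3a; tag = H(48 41 5c 5c 5c 5c 68 3a) = 6833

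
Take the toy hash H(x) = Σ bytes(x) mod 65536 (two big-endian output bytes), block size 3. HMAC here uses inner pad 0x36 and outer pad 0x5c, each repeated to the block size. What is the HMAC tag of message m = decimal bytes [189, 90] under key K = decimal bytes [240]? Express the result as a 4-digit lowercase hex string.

01af

Key decimal bytes [240] = f0 is 1 byte ≤ B = 3; zero-pad to 3 bytes: K' = f0 00 00.
K' ⊕ ipad = c6 36 36.  K' ⊕ opad = ac 5c 5c.
Inner input = (K'⊕ipad) ∥ m = c6 36 36 ∥ bd 5a.
Inner hash: sum = 198+54+54+189+90 = 585 → 02 49.
Outer input = (K'⊕opad) ∥ inner = ac 5c 5c ∥ 02 49.
Outer hash (tag): sum = 172+92+92+2+73 = 431 → 01 af.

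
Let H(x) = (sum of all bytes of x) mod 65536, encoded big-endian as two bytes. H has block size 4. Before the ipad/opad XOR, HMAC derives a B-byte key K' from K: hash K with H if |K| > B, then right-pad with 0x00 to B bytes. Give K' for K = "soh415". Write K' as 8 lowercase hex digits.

01e40000

|K| = 6 > B = 4, so first hash the key.
H(K): sum = 115+111+104+52+49+53 = 484 → 01 e4.
Zero-pad H(K) = 01 e4 to 4 bytes: K' = 01 e4 00 00.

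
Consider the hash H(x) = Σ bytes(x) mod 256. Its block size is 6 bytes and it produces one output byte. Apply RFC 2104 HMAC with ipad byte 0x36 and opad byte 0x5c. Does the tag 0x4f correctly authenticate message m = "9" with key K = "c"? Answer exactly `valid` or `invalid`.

invalid

Key "c" = 63 is 1 byte ≤ B = 6; zero-pad to 6 bytes: K' = 63 00 00 00 00 00.
K' ⊕ ipad = 55 36 36 36 36 36; K' ⊕ opad = 3f 5c 5c 5c 5c 5c.
Inner hash: sum = 85+54+54+54+54+54+57 = 412; mod 256 = 156 → 9c.
Outer hash (recomputed tag): sum = 63+92+92+92+92+92+156 = 679; mod 256 = 167 → a7.
Recomputed tag = a7; claimed = 4f → mismatch.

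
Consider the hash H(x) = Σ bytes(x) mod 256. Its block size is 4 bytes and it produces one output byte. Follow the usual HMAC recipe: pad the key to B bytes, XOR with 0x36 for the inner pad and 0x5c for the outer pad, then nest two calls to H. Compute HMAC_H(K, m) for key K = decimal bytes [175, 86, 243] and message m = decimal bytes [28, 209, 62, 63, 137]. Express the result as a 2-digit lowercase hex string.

Key decimal bytes [175, 86, 243] = af 56 f3 is 3 bytes ≤ B = 4; zero-pad to 4 bytes: K' = af 56 f3 00.
K' ⊕ ipad = 99 60 c5 36.  K' ⊕ opad = f3 0a af 5c.
Inner input = (K'⊕ipad) ∥ m = 99 60 c5 36 ∥ 1c d1 3e 3f 89.
Inner hash: sum = 153+96+197+54+28+209+62+63+137 = 999; mod 256 = 231 → e7.
Outer input = (K'⊕opad) ∥ inner = f3 0a af 5c ∥ e7.
Outer hash (tag): sum = 243+10+175+92+231 = 751; mod 256 = 239 → ef.

ef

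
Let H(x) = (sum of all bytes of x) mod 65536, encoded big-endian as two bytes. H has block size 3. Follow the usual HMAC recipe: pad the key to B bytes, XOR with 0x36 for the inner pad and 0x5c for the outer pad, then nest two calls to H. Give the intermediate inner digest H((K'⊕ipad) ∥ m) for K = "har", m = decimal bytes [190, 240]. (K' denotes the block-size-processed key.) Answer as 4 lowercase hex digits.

02a7

Key "har" = 68 61 72 is exactly B = 3 bytes: K' = 68 61 72.
K' ⊕ ipad = 5e 57 44.
Inner input = 5e 57 44 ∥ be f0.
Inner hash: sum = 94+87+68+190+240 = 679 → 02 a7.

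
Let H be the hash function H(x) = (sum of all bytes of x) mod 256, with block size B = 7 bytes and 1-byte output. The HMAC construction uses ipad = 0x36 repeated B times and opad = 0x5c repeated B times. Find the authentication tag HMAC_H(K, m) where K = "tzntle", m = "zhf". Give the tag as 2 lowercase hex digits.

Key "tzntle" = 74 7a 6e 74 6c 65 is 6 bytes ≤ B = 7; zero-pad to 7 bytes: K' = 74 7a 6e 74 6c 65 00.
K' ⊕ ipad = 42 4c 58 42 5a 53 36.  K' ⊕ opad = 28 26 32 28 30 39 5c.
Inner input = (K'⊕ipad) ∥ m = 42 4c 58 42 5a 53 36 ∥ 7a 68 66.
Inner hash: sum = 66+76+88+66+90+83+54+122+104+102 = 851; mod 256 = 83 → 53.
Outer input = (K'⊕opad) ∥ inner = 28 26 32 28 30 39 5c ∥ 53.
Outer hash (tag): sum = 40+38+50+40+48+57+92+83 = 448; mod 256 = 192 → c0.

c0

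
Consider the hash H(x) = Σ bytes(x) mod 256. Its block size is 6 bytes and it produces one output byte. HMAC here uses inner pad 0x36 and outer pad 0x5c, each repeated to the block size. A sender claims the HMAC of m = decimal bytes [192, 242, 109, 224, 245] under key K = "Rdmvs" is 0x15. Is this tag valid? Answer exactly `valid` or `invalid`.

Key "Rdmvs" = 52 64 6d 76 73 is 5 bytes ≤ B = 6; zero-pad to 6 bytes: K' = 52 64 6d 76 73 00.
K' ⊕ ipad = 64 52 5b 40 45 36; K' ⊕ opad = 0e 38 31 2a 2f 5c.
Inner hash: sum = 100+82+91+64+69+54+192+242+109+224+245 = 1472; mod 256 = 192 → c0.
Outer hash (recomputed tag): sum = 14+56+49+42+47+92+192 = 492; mod 256 = 236 → ec.
Recomputed tag = ec; claimed = 15 → mismatch.

invalid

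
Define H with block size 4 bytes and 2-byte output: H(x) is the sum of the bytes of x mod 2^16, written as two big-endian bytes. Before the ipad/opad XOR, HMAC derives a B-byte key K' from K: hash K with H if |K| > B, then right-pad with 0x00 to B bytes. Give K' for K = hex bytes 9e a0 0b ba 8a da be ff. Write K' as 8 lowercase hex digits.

|K| = 8 > B = 4, so first hash the key.
H(K): sum = 158+160+11+186+138+218+190+255 = 1316 → 05 24.
Zero-pad H(K) = 05 24 to 4 bytes: K' = 05 24 00 00.

05240000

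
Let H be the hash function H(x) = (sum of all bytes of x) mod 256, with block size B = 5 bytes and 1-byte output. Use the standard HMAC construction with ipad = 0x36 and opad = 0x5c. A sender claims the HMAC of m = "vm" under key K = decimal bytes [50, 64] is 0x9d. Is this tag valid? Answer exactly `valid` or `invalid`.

valid

Key decimal bytes [50, 64] = 32 40 is 2 bytes ≤ B = 5; zero-pad to 5 bytes: K' = 32 40 00 00 00.
K' ⊕ ipad = 04 76 36 36 36; K' ⊕ opad = 6e 1c 5c 5c 5c.
Inner hash: sum = 4+118+54+54+54+118+109 = 511; mod 256 = 255 → ff.
Outer hash (recomputed tag): sum = 110+28+92+92+92+255 = 669; mod 256 = 157 → 9d.
Recomputed tag = 9d; claimed = 9d → match.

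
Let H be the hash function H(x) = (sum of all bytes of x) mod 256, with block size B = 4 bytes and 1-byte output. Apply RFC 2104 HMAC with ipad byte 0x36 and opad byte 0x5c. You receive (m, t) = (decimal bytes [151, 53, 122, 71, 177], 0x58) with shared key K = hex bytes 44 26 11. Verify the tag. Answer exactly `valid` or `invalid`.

Key hex bytes 44 26 11 is 3 bytes ≤ B = 4; zero-pad to 4 bytes: K' = 44 26 11 00.
K' ⊕ ipad = 72 10 27 36; K' ⊕ opad = 18 7a 4d 5c.
Inner hash: sum = 114+16+39+54+151+53+122+71+177 = 797; mod 256 = 29 → 1d.
Outer hash (recomputed tag): sum = 24+122+77+92+29 = 344; mod 256 = 88 → 58.
Recomputed tag = 58; claimed = 58 → match.

valid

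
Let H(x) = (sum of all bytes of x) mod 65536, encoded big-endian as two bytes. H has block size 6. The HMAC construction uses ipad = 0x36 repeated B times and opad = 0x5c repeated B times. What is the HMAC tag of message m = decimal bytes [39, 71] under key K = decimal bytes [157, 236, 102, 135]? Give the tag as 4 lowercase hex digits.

Key decimal bytes [157, 236, 102, 135] = 9d ec 66 87 is 4 bytes ≤ B = 6; zero-pad to 6 bytes: K' = 9d ec 66 87 00 00.
K' ⊕ ipad = ab da 50 b1 36 36.  K' ⊕ opad = c1 b0 3a db 5c 5c.
Inner input = (K'⊕ipad) ∥ m = ab da 50 b1 36 36 ∥ 27 47.
Inner hash: sum = 171+218+80+177+54+54+39+71 = 864 → 03 60.
Outer input = (K'⊕opad) ∥ inner = c1 b0 3a db 5c 5c ∥ 03 60.
Outer hash (tag): sum = 193+176+58+219+92+92+3+96 = 929 → 03 a1.

03a1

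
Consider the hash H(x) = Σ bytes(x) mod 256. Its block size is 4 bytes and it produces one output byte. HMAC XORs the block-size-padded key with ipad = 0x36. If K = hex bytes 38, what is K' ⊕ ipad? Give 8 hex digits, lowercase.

0e363636

Key hex bytes 38 is 1 byte ≤ B = 4; zero-pad to 4 bytes: K' = 38 00 00 00.
XOR each byte with 0x36: 38⊕36=0e, 00⊕36=36, 00⊕36=36, 00⊕36=36.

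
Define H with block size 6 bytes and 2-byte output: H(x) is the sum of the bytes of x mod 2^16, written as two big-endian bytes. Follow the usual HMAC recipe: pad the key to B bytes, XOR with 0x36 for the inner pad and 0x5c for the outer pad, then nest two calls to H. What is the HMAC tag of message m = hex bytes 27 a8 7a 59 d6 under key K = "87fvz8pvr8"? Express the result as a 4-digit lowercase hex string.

02e4

Key "87fvz8pvr8" = 38 37 66 76 7a 38 70 76 72 38 is 10 bytes > B = 6, so hash it first: H(key) = 03 8d, then zero-pad to 6 bytes: K' = 03 8d 00 00 00 00.
K' ⊕ ipad = 35 bb 36 36 36 36.  K' ⊕ opad = 5f d1 5c 5c 5c 5c.
Inner input = (K'⊕ipad) ∥ m = 35 bb 36 36 36 36 ∥ 27 a8 7a 59 d6.
Inner hash: sum = 53+187+54+54+54+54+39+168+122+89+214 = 1088 → 04 40.
Outer input = (K'⊕opad) ∥ inner = 5f d1 5c 5c 5c 5c ∥ 04 40.
Outer hash (tag): sum = 95+209+92+92+92+92+4+64 = 740 → 02 e4.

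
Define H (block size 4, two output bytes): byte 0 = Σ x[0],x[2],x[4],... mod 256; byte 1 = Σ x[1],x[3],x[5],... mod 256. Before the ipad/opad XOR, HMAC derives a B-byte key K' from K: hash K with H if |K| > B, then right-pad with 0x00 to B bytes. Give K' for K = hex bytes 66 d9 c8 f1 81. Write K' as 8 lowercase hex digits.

|K| = 5 > B = 4, so first hash the key.
H(K): even-index sum = 431 mod 256 = 175; odd-index sum = 458 mod 256 = 202 → af ca.
Zero-pad H(K) = af ca to 4 bytes: K' = af ca 00 00.

afca0000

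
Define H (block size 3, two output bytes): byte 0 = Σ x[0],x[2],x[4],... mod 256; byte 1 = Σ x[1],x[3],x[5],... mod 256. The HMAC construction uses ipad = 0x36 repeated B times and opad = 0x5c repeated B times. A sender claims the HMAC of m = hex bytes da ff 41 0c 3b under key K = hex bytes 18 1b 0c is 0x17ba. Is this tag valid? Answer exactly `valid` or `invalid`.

Key hex bytes 18 1b 0c is exactly B = 3 bytes: K' = 18 1b 0c.
K' ⊕ ipad = 2e 2d 3a; K' ⊕ opad = 44 47 50.
Inner hash: even-index sum = 371 mod 256 = 115; odd-index sum = 387 mod 256 = 131 → 73 83.
Outer hash (recomputed tag): even-index sum = 279 mod 256 = 23; odd-index sum = 186 mod 256 = 186 → 17 ba.
Recomputed tag = 17ba; claimed = 17ba → match.

valid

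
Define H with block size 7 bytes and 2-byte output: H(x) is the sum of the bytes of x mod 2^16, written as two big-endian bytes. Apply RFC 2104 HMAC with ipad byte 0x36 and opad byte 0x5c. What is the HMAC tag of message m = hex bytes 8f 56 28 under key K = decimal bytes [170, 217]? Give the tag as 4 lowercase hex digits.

03f0

Key decimal bytes [170, 217] = aa d9 is 2 bytes ≤ B = 7; zero-pad to 7 bytes: K' = aa d9 00 00 00 00 00.
K' ⊕ ipad = 9c ef 36 36 36 36 36.  K' ⊕ opad = f6 85 5c 5c 5c 5c 5c.
Inner input = (K'⊕ipad) ∥ m = 9c ef 36 36 36 36 36 ∥ 8f 56 28.
Inner hash: sum = 156+239+54+54+54+54+54+143+86+40 = 934 → 03 a6.
Outer input = (K'⊕opad) ∥ inner = f6 85 5c 5c 5c 5c 5c ∥ 03 a6.
Outer hash (tag): sum = 246+133+92+92+92+92+92+3+166 = 1008 → 03 f0.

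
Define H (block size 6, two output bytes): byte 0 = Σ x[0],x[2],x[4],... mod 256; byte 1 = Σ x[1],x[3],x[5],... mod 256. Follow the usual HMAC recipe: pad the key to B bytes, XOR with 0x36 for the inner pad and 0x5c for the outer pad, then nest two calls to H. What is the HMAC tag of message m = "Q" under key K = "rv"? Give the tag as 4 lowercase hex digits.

e78e

Key "rv" = 72 76 is 2 bytes ≤ B = 6; zero-pad to 6 bytes: K' = 72 76 00 00 00 00.
K' ⊕ ipad = 44 40 36 36 36 36.  K' ⊕ opad = 2e 2a 5c 5c 5c 5c.
Inner input = (K'⊕ipad) ∥ m = 44 40 36 36 36 36 ∥ 51.
Inner hash: even-index sum = 257 mod 256 = 1; odd-index sum = 172 mod 256 = 172 → 01 ac.
Outer input = (K'⊕opad) ∥ inner = 2e 2a 5c 5c 5c 5c ∥ 01 ac.
Outer hash (tag): even-index sum = 231 mod 256 = 231; odd-index sum = 398 mod 256 = 142 → e7 8e.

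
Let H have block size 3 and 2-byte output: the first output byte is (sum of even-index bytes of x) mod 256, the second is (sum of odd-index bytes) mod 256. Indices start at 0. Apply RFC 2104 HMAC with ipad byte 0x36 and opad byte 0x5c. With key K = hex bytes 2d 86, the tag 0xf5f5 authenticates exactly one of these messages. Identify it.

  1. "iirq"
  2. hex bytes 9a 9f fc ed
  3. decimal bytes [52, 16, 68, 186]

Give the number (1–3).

Key hex bytes 2d 86 is 2 bytes ≤ B = 3; zero-pad to 3 bytes: K' = 2d 86 00.
K' ⊕ ipad = 1b b0 36; K' ⊕ opad = 71 da 5c.
m1: inner = H(1b b0 36 69 69 72 71) = 2b 8b; tag = H(71 da 5c 2b 8b) = 5805
m2: inner = H(1b b0 36 9a 9f fc ed) = dd 46; tag = H(71 da 5c dd 46) = 13b7
m3: inner = H(1b b0 36 34 10 44 ba) = 1b 28; tag = H(71 da 5c 1b 28) = f5f5 ← matches

3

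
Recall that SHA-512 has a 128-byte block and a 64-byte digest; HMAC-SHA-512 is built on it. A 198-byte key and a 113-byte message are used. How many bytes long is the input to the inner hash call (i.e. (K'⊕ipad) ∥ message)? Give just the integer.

Key is 198 > 128 bytes, so it is hashed to 64 bytes then zero-padded to 128: |K'| = 128.
Inner input = (K'⊕ipad) ∥ m → 128 + 113 = 241 bytes.

241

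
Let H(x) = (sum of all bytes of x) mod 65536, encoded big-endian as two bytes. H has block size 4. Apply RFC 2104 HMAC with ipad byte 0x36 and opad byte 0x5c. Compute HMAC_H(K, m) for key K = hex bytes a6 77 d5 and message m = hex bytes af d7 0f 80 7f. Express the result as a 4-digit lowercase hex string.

028c

Key hex bytes a6 77 d5 is 3 bytes ≤ B = 4; zero-pad to 4 bytes: K' = a6 77 d5 00.
K' ⊕ ipad = 90 41 e3 36.  K' ⊕ opad = fa 2b 89 5c.
Inner input = (K'⊕ipad) ∥ m = 90 41 e3 36 ∥ af d7 0f 80 7f.
Inner hash: sum = 144+65+227+54+175+215+15+128+127 = 1150 → 04 7e.
Outer input = (K'⊕opad) ∥ inner = fa 2b 89 5c ∥ 04 7e.
Outer hash (tag): sum = 250+43+137+92+4+126 = 652 → 02 8c.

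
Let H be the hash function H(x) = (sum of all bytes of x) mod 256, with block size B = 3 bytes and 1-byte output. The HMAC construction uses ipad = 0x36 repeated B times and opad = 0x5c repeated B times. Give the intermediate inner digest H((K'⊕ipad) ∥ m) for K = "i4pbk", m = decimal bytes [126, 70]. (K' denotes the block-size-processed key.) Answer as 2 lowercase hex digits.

Key "i4pbk" = 69 34 70 62 6b is 5 bytes > B = 3, so hash it first: H(key) = da, then zero-pad to 3 bytes: K' = da 00 00.
K' ⊕ ipad = ec 36 36.
Inner input = ec 36 36 ∥ 7e 46.
Inner hash: sum = 236+54+54+126+70 = 540; mod 256 = 28 → 1c.

1c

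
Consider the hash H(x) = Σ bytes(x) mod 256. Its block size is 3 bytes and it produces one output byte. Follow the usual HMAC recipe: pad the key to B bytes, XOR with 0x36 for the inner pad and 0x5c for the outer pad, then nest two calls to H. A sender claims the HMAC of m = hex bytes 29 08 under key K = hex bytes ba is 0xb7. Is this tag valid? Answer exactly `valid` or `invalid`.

invalid

Key hex bytes ba is 1 byte ≤ B = 3; zero-pad to 3 bytes: K' = ba 00 00.
K' ⊕ ipad = 8c 36 36; K' ⊕ opad = e6 5c 5c.
Inner hash: sum = 140+54+54+41+8 = 297; mod 256 = 41 → 29.
Outer hash (recomputed tag): sum = 230+92+92+41 = 455; mod 256 = 199 → c7.
Recomputed tag = c7; claimed = b7 → mismatch.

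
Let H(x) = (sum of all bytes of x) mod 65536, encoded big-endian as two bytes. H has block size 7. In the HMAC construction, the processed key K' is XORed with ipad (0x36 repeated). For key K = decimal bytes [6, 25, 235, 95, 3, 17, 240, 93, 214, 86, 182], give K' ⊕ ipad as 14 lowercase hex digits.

329a3636363636

Key decimal bytes [6, 25, 235, 95, 3, 17, 240, 93, 214, 86, 182] = 06 19 eb 5f 03 11 f0 5d d6 56 b6 is 11 bytes > B = 7, so hash it first: H(key) = 04 ac, then zero-pad to 7 bytes: K' = 04 ac 00 00 00 00 00.
XOR each byte with 0x36: 04⊕36=32, ac⊕36=9a, 00⊕36=36, 00⊕36=36, 00⊕36=36, 00⊕36=36, 00⊕36=36.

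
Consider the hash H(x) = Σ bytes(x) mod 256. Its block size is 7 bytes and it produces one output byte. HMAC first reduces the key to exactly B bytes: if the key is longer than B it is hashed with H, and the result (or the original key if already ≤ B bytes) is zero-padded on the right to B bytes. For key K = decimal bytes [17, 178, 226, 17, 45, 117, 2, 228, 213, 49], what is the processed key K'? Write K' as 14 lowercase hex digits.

|K| = 10 > B = 7, so first hash the key.
H(K): sum = 17+178+226+17+45+117+2+228+213+49 = 1092; mod 256 = 68 → 44.
Zero-pad H(K) = 44 to 7 bytes: K' = 44 00 00 00 00 00 00.

44000000000000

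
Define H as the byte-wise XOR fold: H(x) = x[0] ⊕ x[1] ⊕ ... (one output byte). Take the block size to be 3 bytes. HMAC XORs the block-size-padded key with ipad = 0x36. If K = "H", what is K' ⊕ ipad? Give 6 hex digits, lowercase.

Key "H" = 48 is 1 byte ≤ B = 3; zero-pad to 3 bytes: K' = 48 00 00.
XOR each byte with 0x36: 48⊕36=7e, 00⊕36=36, 00⊕36=36.

7e3636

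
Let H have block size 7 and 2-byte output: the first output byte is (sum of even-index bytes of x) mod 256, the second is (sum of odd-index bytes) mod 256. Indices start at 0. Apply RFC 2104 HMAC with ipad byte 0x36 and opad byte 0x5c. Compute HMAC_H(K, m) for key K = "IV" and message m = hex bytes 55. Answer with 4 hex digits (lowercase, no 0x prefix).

Key "IV" = 49 56 is 2 bytes ≤ B = 7; zero-pad to 7 bytes: K' = 49 56 00 00 00 00 00.
K' ⊕ ipad = 7f 60 36 36 36 36 36.  K' ⊕ opad = 15 0a 5c 5c 5c 5c 5c.
Inner input = (K'⊕ipad) ∥ m = 7f 60 36 36 36 36 36 ∥ 55.
Inner hash: even-index sum = 289 mod 256 = 33; odd-index sum = 289 mod 256 = 33 → 21 21.
Outer input = (K'⊕opad) ∥ inner = 15 0a 5c 5c 5c 5c 5c ∥ 21 21.
Outer hash (tag): even-index sum = 330 mod 256 = 74; odd-index sum = 227 mod 256 = 227 → 4a e3.

4ae3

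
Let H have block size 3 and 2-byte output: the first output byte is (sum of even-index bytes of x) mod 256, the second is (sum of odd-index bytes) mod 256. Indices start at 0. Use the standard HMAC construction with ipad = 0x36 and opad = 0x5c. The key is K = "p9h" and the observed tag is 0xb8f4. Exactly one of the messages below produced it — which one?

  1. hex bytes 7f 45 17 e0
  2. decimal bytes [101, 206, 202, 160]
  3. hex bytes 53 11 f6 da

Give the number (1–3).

3

Key "p9h" = 70 39 68 is exactly B = 3 bytes: K' = 70 39 68.
K' ⊕ ipad = 46 0f 5e; K' ⊕ opad = 2c 65 34.
m1: inner = H(46 0f 5e 7f 45 17 e0) = c9 a5; tag = H(2c 65 34 c9 a5) = 052e
m2: inner = H(46 0f 5e 65 ce ca a0) = 12 3e; tag = H(2c 65 34 12 3e) = 9e77
m3: inner = H(46 0f 5e 53 11 f6 da) = 8f 58; tag = H(2c 65 34 8f 58) = b8f4 ← matches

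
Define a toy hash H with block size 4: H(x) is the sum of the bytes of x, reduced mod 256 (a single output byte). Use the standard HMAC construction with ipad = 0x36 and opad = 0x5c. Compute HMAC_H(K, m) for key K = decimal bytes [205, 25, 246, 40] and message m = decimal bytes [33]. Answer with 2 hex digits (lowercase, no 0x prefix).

Key decimal bytes [205, 25, 246, 40] = cd 19 f6 28 is exactly B = 4 bytes: K' = cd 19 f6 28.
K' ⊕ ipad = fb 2f c0 1e.  K' ⊕ opad = 91 45 aa 74.
Inner input = (K'⊕ipad) ∥ m = fb 2f c0 1e ∥ 21.
Inner hash: sum = 251+47+192+30+33 = 553; mod 256 = 41 → 29.
Outer input = (K'⊕opad) ∥ inner = 91 45 aa 74 ∥ 29.
Outer hash (tag): sum = 145+69+170+116+41 = 541; mod 256 = 29 → 1d.

1d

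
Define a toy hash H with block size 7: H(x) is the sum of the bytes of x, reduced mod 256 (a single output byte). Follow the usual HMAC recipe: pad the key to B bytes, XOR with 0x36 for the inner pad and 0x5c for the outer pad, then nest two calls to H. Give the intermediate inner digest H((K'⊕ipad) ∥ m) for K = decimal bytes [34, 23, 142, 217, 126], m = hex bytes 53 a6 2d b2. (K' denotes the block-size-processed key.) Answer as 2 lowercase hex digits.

Key decimal bytes [34, 23, 142, 217, 126] = 22 17 8e d9 7e is 5 bytes ≤ B = 7; zero-pad to 7 bytes: K' = 22 17 8e d9 7e 00 00.
K' ⊕ ipad = 14 21 b8 ef 48 36 36.
Inner input = 14 21 b8 ef 48 36 36 ∥ 53 a6 2d b2.
Inner hash: sum = 20+33+184+239+72+54+54+83+166+45+178 = 1128; mod 256 = 104 → 68.

68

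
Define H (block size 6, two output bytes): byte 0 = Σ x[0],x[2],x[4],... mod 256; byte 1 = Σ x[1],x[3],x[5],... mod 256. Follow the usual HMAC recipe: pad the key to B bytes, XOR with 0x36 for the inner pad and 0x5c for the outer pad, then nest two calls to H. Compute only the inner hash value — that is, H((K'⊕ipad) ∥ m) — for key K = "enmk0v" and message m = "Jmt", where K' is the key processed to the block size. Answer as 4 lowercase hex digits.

Key "enmk0v" = 65 6e 6d 6b 30 76 is exactly B = 6 bytes: K' = 65 6e 6d 6b 30 76.
K' ⊕ ipad = 53 58 5b 5d 06 40.
Inner input = 53 58 5b 5d 06 40 ∥ 4a 6d 74.
Inner hash: even-index sum = 370 mod 256 = 114; odd-index sum = 354 mod 256 = 98 → 72 62.

7262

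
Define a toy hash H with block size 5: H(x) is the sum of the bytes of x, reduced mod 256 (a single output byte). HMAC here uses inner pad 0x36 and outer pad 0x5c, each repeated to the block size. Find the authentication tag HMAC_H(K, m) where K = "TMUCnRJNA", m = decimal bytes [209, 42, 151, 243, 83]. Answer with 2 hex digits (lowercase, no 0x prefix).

Key "TMUCnRJNA" = 54 4d 55 43 6e 52 4a 4e 41 is 9 bytes > B = 5, so hash it first: H(key) = d2, then zero-pad to 5 bytes: K' = d2 00 00 00 00.
K' ⊕ ipad = e4 36 36 36 36.  K' ⊕ opad = 8e 5c 5c 5c 5c.
Inner input = (K'⊕ipad) ∥ m = e4 36 36 36 36 ∥ d1 2a 97 f3 53.
Inner hash: sum = 228+54+54+54+54+209+42+151+243+83 = 1172; mod 256 = 148 → 94.
Outer input = (K'⊕opad) ∥ inner = 8e 5c 5c 5c 5c ∥ 94.
Outer hash (tag): sum = 142+92+92+92+92+148 = 658; mod 256 = 146 → 92.

92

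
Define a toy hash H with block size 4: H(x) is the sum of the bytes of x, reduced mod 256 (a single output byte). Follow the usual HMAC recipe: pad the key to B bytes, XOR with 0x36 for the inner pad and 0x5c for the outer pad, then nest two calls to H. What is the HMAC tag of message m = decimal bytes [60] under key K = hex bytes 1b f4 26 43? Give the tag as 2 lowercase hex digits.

38

Key hex bytes 1b f4 26 43 is exactly B = 4 bytes: K' = 1b f4 26 43.
K' ⊕ ipad = 2d c2 10 75.  K' ⊕ opad = 47 a8 7a 1f.
Inner input = (K'⊕ipad) ∥ m = 2d c2 10 75 ∥ 3c.
Inner hash: sum = 45+194+16+117+60 = 432; mod 256 = 176 → b0.
Outer input = (K'⊕opad) ∥ inner = 47 a8 7a 1f ∥ b0.
Outer hash (tag): sum = 71+168+122+31+176 = 568; mod 256 = 56 → 38.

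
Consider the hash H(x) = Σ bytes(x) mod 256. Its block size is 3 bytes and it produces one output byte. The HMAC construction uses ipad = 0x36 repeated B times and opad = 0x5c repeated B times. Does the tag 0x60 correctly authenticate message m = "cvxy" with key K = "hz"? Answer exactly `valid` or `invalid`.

valid

Key "hz" = 68 7a is 2 bytes ≤ B = 3; zero-pad to 3 bytes: K' = 68 7a 00.
K' ⊕ ipad = 5e 4c 36; K' ⊕ opad = 34 26 5c.
Inner hash: sum = 94+76+54+99+118+120+121 = 682; mod 256 = 170 → aa.
Outer hash (recomputed tag): sum = 52+38+92+170 = 352; mod 256 = 96 → 60.
Recomputed tag = 60; claimed = 60 → match.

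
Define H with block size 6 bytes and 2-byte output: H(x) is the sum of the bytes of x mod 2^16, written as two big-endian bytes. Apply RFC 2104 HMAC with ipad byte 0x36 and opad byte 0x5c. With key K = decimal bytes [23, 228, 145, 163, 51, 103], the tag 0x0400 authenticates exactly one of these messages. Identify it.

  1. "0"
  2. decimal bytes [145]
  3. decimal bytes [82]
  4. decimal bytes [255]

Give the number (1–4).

Key decimal bytes [23, 228, 145, 163, 51, 103] = 17 e4 91 a3 33 67 is exactly B = 6 bytes: K' = 17 e4 91 a3 33 67.
K' ⊕ ipad = 21 d2 a7 95 05 51; K' ⊕ opad = 4b b8 cd ff 6f 3b.
m1: inner = H(21 d2 a7 95 05 51 30) = 02 b5; tag = H(4b b8 cd ff 6f 3b 02 b5) = 0430
m2: inner = H(21 d2 a7 95 05 51 91) = 03 16; tag = H(4b b8 cd ff 6f 3b 03 16) = 0392
m3: inner = H(21 d2 a7 95 05 51 52) = 02 d7; tag = H(4b b8 cd ff 6f 3b 02 d7) = 0452
m4: inner = H(21 d2 a7 95 05 51 ff) = 03 84; tag = H(4b b8 cd ff 6f 3b 03 84) = 0400 ← matches

4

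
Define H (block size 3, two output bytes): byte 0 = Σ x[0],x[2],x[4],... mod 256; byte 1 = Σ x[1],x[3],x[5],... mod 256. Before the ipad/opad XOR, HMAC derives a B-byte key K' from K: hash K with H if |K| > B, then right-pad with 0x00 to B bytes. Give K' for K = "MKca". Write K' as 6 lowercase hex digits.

|K| = 4 > B = 3, so first hash the key.
H(K): even-index sum = 176 mod 256 = 176; odd-index sum = 172 mod 256 = 172 → b0 ac.
Zero-pad H(K) = b0 ac to 3 bytes: K' = b0 ac 00.

b0ac00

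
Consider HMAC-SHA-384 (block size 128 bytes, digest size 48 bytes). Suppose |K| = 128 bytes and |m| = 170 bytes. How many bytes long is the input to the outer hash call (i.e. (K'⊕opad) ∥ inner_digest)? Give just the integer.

176

Key is 128 ≤ 128 bytes, zero-padded: |K'| = 128.
Outer input = (K'⊕opad) ∥ H(inner) → 128 + 48 = 176 bytes.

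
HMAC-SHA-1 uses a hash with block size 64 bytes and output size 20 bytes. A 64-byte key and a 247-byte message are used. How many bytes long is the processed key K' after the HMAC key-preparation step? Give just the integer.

64

Key is 64 ≤ 64 bytes, zero-padded: |K'| = 64.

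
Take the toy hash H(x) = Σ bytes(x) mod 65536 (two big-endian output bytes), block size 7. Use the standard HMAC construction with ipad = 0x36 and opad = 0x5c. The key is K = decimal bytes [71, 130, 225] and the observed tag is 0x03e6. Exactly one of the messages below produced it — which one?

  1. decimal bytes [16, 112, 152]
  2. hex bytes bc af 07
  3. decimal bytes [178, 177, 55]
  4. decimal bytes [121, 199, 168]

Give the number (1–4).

4

Key decimal bytes [71, 130, 225] = 47 82 e1 is 3 bytes ≤ B = 7; zero-pad to 7 bytes: K' = 47 82 e1 00 00 00 00.
K' ⊕ ipad = 71 b4 d7 36 36 36 36; K' ⊕ opad = 1b de bd 5c 5c 5c 5c.
m1: inner = H(71 b4 d7 36 36 36 36 10 70 98) = 03 ec; tag = H(1b de bd 5c 5c 5c 5c 03 ec) = 0415
m2: inner = H(71 b4 d7 36 36 36 36 bc af 07) = 04 46; tag = H(1b de bd 5c 5c 5c 5c 04 46) = 0370
m3: inner = H(71 b4 d7 36 36 36 36 b2 b1 37) = 04 6e; tag = H(1b de bd 5c 5c 5c 5c 04 6e) = 0398
m4: inner = H(71 b4 d7 36 36 36 36 79 c7 a8) = 04 bc; tag = H(1b de bd 5c 5c 5c 5c 04 bc) = 03e6 ← matches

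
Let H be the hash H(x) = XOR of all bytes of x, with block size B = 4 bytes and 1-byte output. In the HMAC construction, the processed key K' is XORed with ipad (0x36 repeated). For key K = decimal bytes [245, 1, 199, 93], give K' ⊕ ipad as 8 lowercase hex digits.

c337f16b

Key decimal bytes [245, 1, 199, 93] = f5 01 c7 5d is exactly B = 4 bytes: K' = f5 01 c7 5d.
XOR each byte with 0x36: f5⊕36=c3, 01⊕36=37, c7⊕36=f1, 5d⊕36=6b.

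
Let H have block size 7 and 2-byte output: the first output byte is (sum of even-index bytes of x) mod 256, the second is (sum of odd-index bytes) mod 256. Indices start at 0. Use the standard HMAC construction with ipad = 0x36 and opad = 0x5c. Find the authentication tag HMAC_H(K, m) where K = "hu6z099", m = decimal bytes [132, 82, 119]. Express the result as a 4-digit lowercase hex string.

Key "hu6z099" = 68 75 36 7a 30 39 39 is exactly B = 7 bytes: K' = 68 75 36 7a 30 39 39.
K' ⊕ ipad = 5e 43 00 4c 06 0f 0f.  K' ⊕ opad = 34 29 6a 26 6c 65 65.
Inner input = (K'⊕ipad) ∥ m = 5e 43 00 4c 06 0f 0f ∥ 84 52 77.
Inner hash: even-index sum = 197 mod 256 = 197; odd-index sum = 409 mod 256 = 153 → c5 99.
Outer input = (K'⊕opad) ∥ inner = 34 29 6a 26 6c 65 65 ∥ c5 99.
Outer hash (tag): even-index sum = 520 mod 256 = 8; odd-index sum = 377 mod 256 = 121 → 08 79.

0879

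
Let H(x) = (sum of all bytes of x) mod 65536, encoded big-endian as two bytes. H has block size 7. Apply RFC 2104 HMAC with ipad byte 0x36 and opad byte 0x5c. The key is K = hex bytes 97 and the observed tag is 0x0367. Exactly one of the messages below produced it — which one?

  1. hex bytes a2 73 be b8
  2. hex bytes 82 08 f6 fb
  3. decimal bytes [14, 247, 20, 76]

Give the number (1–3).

1

Key hex bytes 97 is 1 byte ≤ B = 7; zero-pad to 7 bytes: K' = 97 00 00 00 00 00 00.
K' ⊕ ipad = a1 36 36 36 36 36 36; K' ⊕ opad = cb 5c 5c 5c 5c 5c 5c.
m1: inner = H(a1 36 36 36 36 36 36 a2 73 be b8) = 04 70; tag = H(cb 5c 5c 5c 5c 5c 5c 04 70) = 0367 ← matches
m2: inner = H(a1 36 36 36 36 36 36 82 08 f6 fb) = 04 60; tag = H(cb 5c 5c 5c 5c 5c 5c 04 60) = 0357
m3: inner = H(a1 36 36 36 36 36 36 0e f7 14 4c) = 03 4a; tag = H(cb 5c 5c 5c 5c 5c 5c 03 4a) = 0340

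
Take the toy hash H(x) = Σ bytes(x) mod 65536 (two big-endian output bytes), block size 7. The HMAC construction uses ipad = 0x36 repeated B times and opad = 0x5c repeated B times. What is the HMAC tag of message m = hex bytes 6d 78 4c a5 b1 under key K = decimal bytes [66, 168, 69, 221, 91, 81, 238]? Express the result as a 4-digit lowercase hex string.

Key decimal bytes [66, 168, 69, 221, 91, 81, 238] = 42 a8 45 dd 5b 51 ee is exactly B = 7 bytes: K' = 42 a8 45 dd 5b 51 ee.
K' ⊕ ipad = 74 9e 73 eb 6d 67 d8.  K' ⊕ opad = 1e f4 19 81 07 0d b2.
Inner input = (K'⊕ipad) ∥ m = 74 9e 73 eb 6d 67 d8 ∥ 6d 78 4c a5 b1.
Inner hash: sum = 116+158+115+235+109+103+216+109+120+76+165+177 = 1699 → 06 a3.
Outer input = (K'⊕opad) ∥ inner = 1e f4 19 81 07 0d b2 ∥ 06 a3.
Outer hash (tag): sum = 30+244+25+129+7+13+178+6+163 = 795 → 03 1b.

031b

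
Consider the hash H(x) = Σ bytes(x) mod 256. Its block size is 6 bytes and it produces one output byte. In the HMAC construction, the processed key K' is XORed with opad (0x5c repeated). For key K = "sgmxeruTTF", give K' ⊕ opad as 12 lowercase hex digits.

a55c5c5c5c5c

Key "sgmxeruTTF" = 73 67 6d 78 65 72 75 54 54 46 is 10 bytes > B = 6, so hash it first: H(key) = f9, then zero-pad to 6 bytes: K' = f9 00 00 00 00 00.
XOR each byte with 0x5c: f9⊕5c=a5, 00⊕5c=5c, 00⊕5c=5c, 00⊕5c=5c, 00⊕5c=5c, 00⊕5c=5c.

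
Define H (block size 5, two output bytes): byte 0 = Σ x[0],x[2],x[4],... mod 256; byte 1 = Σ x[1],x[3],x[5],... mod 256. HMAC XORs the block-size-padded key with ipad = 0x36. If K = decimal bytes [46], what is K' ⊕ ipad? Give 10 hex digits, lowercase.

1836363636

Key decimal bytes [46] = 2e is 1 byte ≤ B = 5; zero-pad to 5 bytes: K' = 2e 00 00 00 00.
XOR each byte with 0x36: 2e⊕36=18, 00⊕36=36, 00⊕36=36, 00⊕36=36, 00⊕36=36.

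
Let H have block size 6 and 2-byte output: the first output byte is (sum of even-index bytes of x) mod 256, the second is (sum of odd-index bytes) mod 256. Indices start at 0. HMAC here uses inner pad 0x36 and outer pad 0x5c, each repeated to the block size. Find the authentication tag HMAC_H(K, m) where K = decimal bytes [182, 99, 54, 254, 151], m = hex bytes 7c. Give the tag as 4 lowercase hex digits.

Key decimal bytes [182, 99, 54, 254, 151] = b6 63 36 fe 97 is 5 bytes ≤ B = 6; zero-pad to 6 bytes: K' = b6 63 36 fe 97 00.
K' ⊕ ipad = 80 55 00 c8 a1 36.  K' ⊕ opad = ea 3f 6a a2 cb 5c.
Inner input = (K'⊕ipad) ∥ m = 80 55 00 c8 a1 36 ∥ 7c.
Inner hash: even-index sum = 413 mod 256 = 157; odd-index sum = 339 mod 256 = 83 → 9d 53.
Outer input = (K'⊕opad) ∥ inner = ea 3f 6a a2 cb 5c ∥ 9d 53.
Outer hash (tag): even-index sum = 700 mod 256 = 188; odd-index sum = 400 mod 256 = 144 → bc 90.

bc90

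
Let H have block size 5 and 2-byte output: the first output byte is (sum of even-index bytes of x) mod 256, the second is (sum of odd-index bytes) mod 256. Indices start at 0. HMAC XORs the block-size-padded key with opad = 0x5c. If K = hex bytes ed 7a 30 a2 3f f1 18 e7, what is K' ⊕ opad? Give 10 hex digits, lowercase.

28a85c5c5c

Key hex bytes ed 7a 30 a2 3f f1 18 e7 is 8 bytes > B = 5, so hash it first: H(key) = 74 f4, then zero-pad to 5 bytes: K' = 74 f4 00 00 00.
XOR each byte with 0x5c: 74⊕5c=28, f4⊕5c=a8, 00⊕5c=5c, 00⊕5c=5c, 00⊕5c=5c.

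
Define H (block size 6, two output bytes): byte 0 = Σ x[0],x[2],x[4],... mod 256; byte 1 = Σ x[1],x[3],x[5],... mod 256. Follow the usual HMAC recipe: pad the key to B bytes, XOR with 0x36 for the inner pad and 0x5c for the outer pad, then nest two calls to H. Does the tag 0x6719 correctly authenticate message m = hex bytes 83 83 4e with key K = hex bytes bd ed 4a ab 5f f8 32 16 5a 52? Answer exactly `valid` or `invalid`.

valid

Key hex bytes bd ed 4a ab 5f f8 32 16 5a 52 is 10 bytes > B = 6, so hash it first: H(key) = f2 f8, then zero-pad to 6 bytes: K' = f2 f8 00 00 00 00.
K' ⊕ ipad = c4 ce 36 36 36 36; K' ⊕ opad = ae a4 5c 5c 5c 5c.
Inner hash: even-index sum = 513 mod 256 = 1; odd-index sum = 445 mod 256 = 189 → 01 bd.
Outer hash (recomputed tag): even-index sum = 359 mod 256 = 103; odd-index sum = 537 mod 256 = 25 → 67 19.
Recomputed tag = 6719; claimed = 6719 → match.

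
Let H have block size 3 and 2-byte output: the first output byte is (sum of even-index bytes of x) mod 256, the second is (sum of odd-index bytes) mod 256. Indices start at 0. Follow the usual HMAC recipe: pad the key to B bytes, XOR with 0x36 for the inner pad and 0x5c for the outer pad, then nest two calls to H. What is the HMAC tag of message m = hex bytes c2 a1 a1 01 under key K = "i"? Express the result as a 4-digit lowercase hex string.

2a93

Key "i" = 69 is 1 byte ≤ B = 3; zero-pad to 3 bytes: K' = 69 00 00.
K' ⊕ ipad = 5f 36 36.  K' ⊕ opad = 35 5c 5c.
Inner input = (K'⊕ipad) ∥ m = 5f 36 36 ∥ c2 a1 a1 01.
Inner hash: even-index sum = 311 mod 256 = 55; odd-index sum = 409 mod 256 = 153 → 37 99.
Outer input = (K'⊕opad) ∥ inner = 35 5c 5c ∥ 37 99.
Outer hash (tag): even-index sum = 298 mod 256 = 42; odd-index sum = 147 mod 256 = 147 → 2a 93.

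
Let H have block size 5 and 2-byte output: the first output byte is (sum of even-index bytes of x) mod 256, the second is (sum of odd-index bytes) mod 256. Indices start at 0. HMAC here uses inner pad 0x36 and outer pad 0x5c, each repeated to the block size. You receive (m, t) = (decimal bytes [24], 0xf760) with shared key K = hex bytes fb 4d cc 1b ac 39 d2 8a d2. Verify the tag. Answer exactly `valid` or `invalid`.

Key hex bytes fb 4d cc 1b ac 39 d2 8a d2 is 9 bytes > B = 5, so hash it first: H(key) = 17 2b, then zero-pad to 5 bytes: K' = 17 2b 00 00 00.
K' ⊕ ipad = 21 1d 36 36 36; K' ⊕ opad = 4b 77 5c 5c 5c.
Inner hash: even-index sum = 141 mod 256 = 141; odd-index sum = 107 mod 256 = 107 → 8d 6b.
Outer hash (recomputed tag): even-index sum = 366 mod 256 = 110; odd-index sum = 352 mod 256 = 96 → 6e 60.
Recomputed tag = 6e60; claimed = f760 → mismatch.

invalid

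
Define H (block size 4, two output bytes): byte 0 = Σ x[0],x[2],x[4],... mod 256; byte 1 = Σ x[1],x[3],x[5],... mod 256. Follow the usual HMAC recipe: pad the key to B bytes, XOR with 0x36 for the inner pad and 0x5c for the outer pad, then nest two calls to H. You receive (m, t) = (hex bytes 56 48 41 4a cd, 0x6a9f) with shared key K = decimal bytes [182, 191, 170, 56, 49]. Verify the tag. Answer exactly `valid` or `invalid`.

Key decimal bytes [182, 191, 170, 56, 49] = b6 bf aa 38 31 is 5 bytes > B = 4, so hash it first: H(key) = 91 f7, then zero-pad to 4 bytes: K' = 91 f7 00 00.
K' ⊕ ipad = a7 c1 36 36; K' ⊕ opad = cd ab 5c 5c.
Inner hash: even-index sum = 577 mod 256 = 65; odd-index sum = 393 mod 256 = 137 → 41 89.
Outer hash (recomputed tag): even-index sum = 362 mod 256 = 106; odd-index sum = 400 mod 256 = 144 → 6a 90.
Recomputed tag = 6a90; claimed = 6a9f → mismatch.

invalid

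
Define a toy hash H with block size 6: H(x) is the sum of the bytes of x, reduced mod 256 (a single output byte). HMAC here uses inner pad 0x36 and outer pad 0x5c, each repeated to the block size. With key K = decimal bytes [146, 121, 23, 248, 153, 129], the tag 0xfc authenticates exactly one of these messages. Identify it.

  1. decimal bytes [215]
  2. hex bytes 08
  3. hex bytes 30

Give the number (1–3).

Key decimal bytes [146, 121, 23, 248, 153, 129] = 92 79 17 f8 99 81 is exactly B = 6 bytes: K' = 92 79 17 f8 99 81.
K' ⊕ ipad = a4 4f 21 ce af b7; K' ⊕ opad = ce 25 4b a4 c5 dd.
m1: inner = H(a4 4f 21 ce af b7 d7) = 1f; tag = H(ce 25 4b a4 c5 dd 1f) = a3
m2: inner = H(a4 4f 21 ce af b7 08) = 50; tag = H(ce 25 4b a4 c5 dd 50) = d4
m3: inner = H(a4 4f 21 ce af b7 30) = 78; tag = H(ce 25 4b a4 c5 dd 78) = fc ← matches

3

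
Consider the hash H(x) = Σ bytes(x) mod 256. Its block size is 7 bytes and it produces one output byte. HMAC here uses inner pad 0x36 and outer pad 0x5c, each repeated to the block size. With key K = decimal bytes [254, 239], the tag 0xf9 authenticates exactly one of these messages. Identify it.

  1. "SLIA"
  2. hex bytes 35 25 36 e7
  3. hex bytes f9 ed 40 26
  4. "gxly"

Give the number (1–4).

Key decimal bytes [254, 239] = fe ef is 2 bytes ≤ B = 7; zero-pad to 7 bytes: K' = fe ef 00 00 00 00 00.
K' ⊕ ipad = c8 d9 36 36 36 36 36; K' ⊕ opad = a2 b3 5c 5c 5c 5c 5c.
m1: inner = H(c8 d9 36 36 36 36 36 53 4c 49 41) = d8; tag = H(a2 b3 5c 5c 5c 5c 5c d8) = f9 ← matches
m2: inner = H(c8 d9 36 36 36 36 36 35 25 36 e7) = 26; tag = H(a2 b3 5c 5c 5c 5c 5c 26) = 47
m3: inner = H(c8 d9 36 36 36 36 36 f9 ed 40 26) = fb; tag = H(a2 b3 5c 5c 5c 5c 5c fb) = 1c
m4: inner = H(c8 d9 36 36 36 36 36 67 78 6c 79) = 73; tag = H(a2 b3 5c 5c 5c 5c 5c 73) = 94

1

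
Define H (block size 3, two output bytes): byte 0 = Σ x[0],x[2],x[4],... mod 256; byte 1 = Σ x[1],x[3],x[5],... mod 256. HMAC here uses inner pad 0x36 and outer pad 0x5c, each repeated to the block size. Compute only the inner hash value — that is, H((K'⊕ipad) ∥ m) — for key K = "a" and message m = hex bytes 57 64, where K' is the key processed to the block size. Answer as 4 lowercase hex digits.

Key "a" = 61 is 1 byte ≤ B = 3; zero-pad to 3 bytes: K' = 61 00 00.
K' ⊕ ipad = 57 36 36.
Inner input = 57 36 36 ∥ 57 64.
Inner hash: even-index sum = 241 mod 256 = 241; odd-index sum = 141 mod 256 = 141 → f1 8d.

f18d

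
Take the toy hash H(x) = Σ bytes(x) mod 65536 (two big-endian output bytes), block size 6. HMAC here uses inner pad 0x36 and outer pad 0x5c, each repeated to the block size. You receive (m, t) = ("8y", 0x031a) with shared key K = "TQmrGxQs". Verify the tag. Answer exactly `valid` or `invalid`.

valid

Key "TQmrGxQs" = 54 51 6d 72 47 78 51 73 is 8 bytes > B = 6, so hash it first: H(key) = 03 07, then zero-pad to 6 bytes: K' = 03 07 00 00 00 00.
K' ⊕ ipad = 35 31 36 36 36 36; K' ⊕ opad = 5f 5b 5c 5c 5c 5c.
Inner hash: sum = 53+49+54+54+54+54+56+121 = 495 → 01 ef.
Outer hash (recomputed tag): sum = 95+91+92+92+92+92+1+239 = 794 → 03 1a.
Recomputed tag = 031a; claimed = 031a → match.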